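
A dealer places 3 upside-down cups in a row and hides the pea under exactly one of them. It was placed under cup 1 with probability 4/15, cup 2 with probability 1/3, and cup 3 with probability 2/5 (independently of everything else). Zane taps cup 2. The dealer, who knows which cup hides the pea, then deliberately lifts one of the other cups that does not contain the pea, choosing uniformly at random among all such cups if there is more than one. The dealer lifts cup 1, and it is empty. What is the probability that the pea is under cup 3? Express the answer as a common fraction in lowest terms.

12/17

Consider each possible location of the pea in turn.
If it is under cup 1 (prior 4/15): the dealer opened cup 1, so this case is ruled out; weight (4/15)·0 = 0.
If it is under cup 2 (prior 1/3): the dealer has 2 equally likely choices, so probability 1/2; weight (1/3)·(1/2) = 1/6.
If it is under cup 3 (prior 2/5): the dealer has no choice, probability 1; weight (2/5)·1 = 2/5.
The weights sum to 17/30.
So P(the pea under cup 3 | the dealer opened cup 1) = (2/5) / (17/30) = 12/17.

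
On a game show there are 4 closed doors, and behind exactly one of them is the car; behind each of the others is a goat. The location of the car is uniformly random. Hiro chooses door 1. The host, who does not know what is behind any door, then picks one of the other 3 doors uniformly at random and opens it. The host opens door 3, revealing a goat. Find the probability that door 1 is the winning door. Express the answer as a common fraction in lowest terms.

1/3

Consider each possible location of the car in turn.
If it is behind any of doors 1, 2, and 4 (prior 1/4 each): the host picks door 3 with probability 1/3 regardless, and it is not the prize; weight (1/4)·(1/3) = 1/12 each.
If it is behind door 3 (prior 1/4): the host opened door 3, so this case is ruled out; weight (1/4)·0 = 0.
The weights sum to 1/4.
So P(the car behind door 1 | the host opened door 3) = (1/12) / (1/4) = 1/3.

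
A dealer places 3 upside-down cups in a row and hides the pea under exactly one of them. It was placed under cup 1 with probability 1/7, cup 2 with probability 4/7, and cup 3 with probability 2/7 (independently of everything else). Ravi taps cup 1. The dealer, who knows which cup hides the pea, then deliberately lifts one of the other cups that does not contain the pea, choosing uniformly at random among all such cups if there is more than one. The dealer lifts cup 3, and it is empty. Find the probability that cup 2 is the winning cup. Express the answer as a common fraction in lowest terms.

8/9

Consider each possible location of the pea in turn.
If it is under cup 1 (prior 1/7): the dealer has 2 equally likely choices, so probability 1/2; weight (1/7)·(1/2) = 1/14.
If it is under cup 2 (prior 4/7): the dealer has no choice, probability 1; weight (4/7)·1 = 4/7.
If it is under cup 3 (prior 2/7): the dealer opened cup 3, so this case is ruled out; weight (2/7)·0 = 0.
The weights sum to 9/14.
So P(the pea under cup 2 | the dealer opened cup 3) = (4/7) / (9/14) = 8/9.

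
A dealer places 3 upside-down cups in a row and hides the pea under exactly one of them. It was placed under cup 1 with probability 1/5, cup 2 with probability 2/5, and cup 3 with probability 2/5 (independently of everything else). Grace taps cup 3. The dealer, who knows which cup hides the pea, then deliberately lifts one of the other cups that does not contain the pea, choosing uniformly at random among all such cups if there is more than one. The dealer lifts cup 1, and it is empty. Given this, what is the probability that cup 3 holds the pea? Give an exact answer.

Consider each possible location of the pea in turn.
If it is under cup 1 (prior 1/5): the dealer opened cup 1, so this case is ruled out; weight (1/5)·0 = 0.
If it is under cup 2 (prior 2/5): the dealer has no choice, probability 1; weight (2/5)·1 = 2/5.
If it is under cup 3 (prior 2/5): the dealer has 2 equally likely choices, so probability 1/2; weight (2/5)·(1/2) = 1/5.
The weights sum to 3/5.
So P(the pea under cup 3 | the dealer opened cup 1) = (1/5) / (3/5) = 1/3.

1/3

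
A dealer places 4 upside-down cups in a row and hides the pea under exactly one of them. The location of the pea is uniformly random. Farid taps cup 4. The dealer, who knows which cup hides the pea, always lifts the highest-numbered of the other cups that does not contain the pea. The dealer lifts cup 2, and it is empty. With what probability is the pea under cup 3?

1

Apply Bayes' rule, conditioning on where the pea actually is.
If it is under either of cups 1 and 4 (prior 1/4 each): the dealer would have opened cup 3 instead, probability 0; weight (1/4)·0 = 0 each.
If it is under cup 2 (prior 1/4): the dealer opened cup 2, so this case is ruled out; weight (1/4)·0 = 0.
If it is under cup 3 (prior 1/4): cup 2 is the highest-numbered option available, probability 1; weight (1/4)·1 = 1/4.
The weights sum to 1/4.
So P(the pea under cup 3 | the dealer opened cup 2) = (1/4) / (1/4) = 1.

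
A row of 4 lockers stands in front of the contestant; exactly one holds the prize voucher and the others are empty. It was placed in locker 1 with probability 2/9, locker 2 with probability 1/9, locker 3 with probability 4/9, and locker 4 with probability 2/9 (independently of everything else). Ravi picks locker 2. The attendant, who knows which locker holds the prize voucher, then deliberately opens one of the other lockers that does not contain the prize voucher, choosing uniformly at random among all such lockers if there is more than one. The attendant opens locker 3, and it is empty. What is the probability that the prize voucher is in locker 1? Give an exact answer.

3/7

Consider each possible location of the prize voucher in turn.
If it is in either of lockers 1 and 4 (prior 2/9 each): the attendant has 2 equally likely choices, so probability 1/2; weight (2/9)·(1/2) = 1/9 each.
If it is in locker 2 (prior 1/9): the attendant has 3 equally likely choices, so probability 1/3; weight (1/9)·(1/3) = 1/27.
If it is in locker 3 (prior 4/9): the attendant opened locker 3, so this case is ruled out; weight (4/9)·0 = 0.
The weights sum to 7/27.
So P(the prize voucher in locker 1 | the attendant opened locker 3) = (1/9) / (7/27) = 3/7.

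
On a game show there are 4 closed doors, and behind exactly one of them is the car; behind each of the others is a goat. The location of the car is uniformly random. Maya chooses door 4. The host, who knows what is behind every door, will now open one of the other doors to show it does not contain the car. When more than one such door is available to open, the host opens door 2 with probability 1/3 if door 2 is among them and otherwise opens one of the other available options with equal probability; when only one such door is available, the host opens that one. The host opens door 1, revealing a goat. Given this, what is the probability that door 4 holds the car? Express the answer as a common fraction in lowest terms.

Condition on the true location of the car.
If it is behind door 1 (prior 1/4): the host opened door 1, so this case is ruled out; weight (1/4)·0 = 0.
If it is behind door 2 (prior 1/4): door 2 holds the prize so is unavailable; the host chooses uniformly among the 2 others, probability 1/2; weight (1/4)·(1/2) = 1/8.
If it is behind door 3 (prior 1/4): door 2 is available but not opened, probability 2/3; weight (1/4)·(2/3) = 1/6.
If it is behind door 4 (prior 1/4): door 2 is available but not opened; door 1 gets probability (1 − 1/3)/2 = 1/3; weight (1/4)·(1/3) = 1/12.
The weights sum to 3/8.
So P(the car behind door 4 | the host opened door 1) = (1/12) / (3/8) = 2/9.

2/9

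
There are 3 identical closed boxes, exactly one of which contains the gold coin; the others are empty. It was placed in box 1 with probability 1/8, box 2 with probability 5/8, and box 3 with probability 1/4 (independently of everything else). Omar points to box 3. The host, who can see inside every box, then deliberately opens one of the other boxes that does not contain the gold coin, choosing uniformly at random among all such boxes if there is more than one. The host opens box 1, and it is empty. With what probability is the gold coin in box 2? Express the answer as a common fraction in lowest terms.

5/6

Condition on the true location of the gold coin.
If it is in box 1 (prior 1/8): the host opened box 1, so this case is ruled out; weight (1/8)·0 = 0.
If it is in box 2 (prior 5/8): the host has no choice, probability 1; weight (5/8)·1 = 5/8.
If it is in box 3 (prior 1/4): the host has 2 equally likely choices, so probability 1/2; weight (1/4)·(1/2) = 1/8.
The weights sum to 3/4.
So P(the gold coin in box 2 | the host opened box 1) = (5/8) / (3/4) = 5/6.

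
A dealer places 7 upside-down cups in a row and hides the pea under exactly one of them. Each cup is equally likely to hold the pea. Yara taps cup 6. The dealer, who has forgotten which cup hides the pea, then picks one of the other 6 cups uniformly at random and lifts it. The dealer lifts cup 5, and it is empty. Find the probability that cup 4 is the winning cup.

1/6

Consider each possible location of the pea in turn.
If it is under any of cups 1, 2, 3, 4, 6, and 7 (prior 1/7 each): the dealer picks cup 5 with probability 1/6 regardless, and it is not the prize; weight (1/7)·(1/6) = 1/42 each.
If it is under cup 5 (prior 1/7): the dealer opened cup 5, so this case is ruled out; weight (1/7)·0 = 0.
The weights sum to 1/7.
So P(the pea under cup 4 | the dealer opened cup 5) = (1/42) / (1/7) = 1/6.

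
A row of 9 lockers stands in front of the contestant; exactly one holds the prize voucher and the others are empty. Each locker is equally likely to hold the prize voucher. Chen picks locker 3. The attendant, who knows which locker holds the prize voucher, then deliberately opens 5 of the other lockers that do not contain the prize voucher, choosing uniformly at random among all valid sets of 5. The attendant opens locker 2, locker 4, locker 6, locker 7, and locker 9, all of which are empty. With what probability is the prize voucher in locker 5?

8/27

Condition on the true location of the prize voucher.
If it is in any of lockers 1, 5, and 8 (prior 1/9 each): the attendant has 21 equally likely choices, so probability 1/21; weight (1/9)·(1/21) = 1/189 each.
If it is in any of lockers 2, 4, 6, 7, and 9 (prior 1/9 each): that locker was opened and seen not to hold the prize — ruled out; weight (1/9)·0 = 0 each.
If it is in locker 3 (prior 1/9): the attendant has 56 equally likely choices, so probability 1/56; weight (1/9)·(1/56) = 1/504.
The weights sum to 1/56.
So P(the prize voucher in locker 5 | the attendant opened locker 2, locker 4, locker 6, locker 7, and locker 9) = (1/189) / (1/56) = 8/27.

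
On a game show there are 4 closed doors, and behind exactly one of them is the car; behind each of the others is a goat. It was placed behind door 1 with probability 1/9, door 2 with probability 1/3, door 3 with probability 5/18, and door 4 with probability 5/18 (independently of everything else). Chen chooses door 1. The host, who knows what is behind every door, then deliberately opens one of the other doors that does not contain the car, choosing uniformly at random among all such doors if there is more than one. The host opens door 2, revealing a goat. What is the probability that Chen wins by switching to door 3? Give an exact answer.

15/34

Consider each possible location of the car in turn.
If it is behind door 1 (prior 1/9): the host has 3 equally likely choices, so probability 1/3; weight (1/9)·(1/3) = 1/27.
If it is behind door 2 (prior 1/3): the host opened door 2, so this case is ruled out; weight (1/3)·0 = 0.
If it is behind either of doors 3 and 4 (prior 5/18 each): the host has 2 equally likely choices, so probability 1/2; weight (5/18)·(1/2) = 5/36 each.
The weights sum to 17/54.
So P(the car behind door 3 | the host opened door 2) = (5/36) / (17/54) = 15/34.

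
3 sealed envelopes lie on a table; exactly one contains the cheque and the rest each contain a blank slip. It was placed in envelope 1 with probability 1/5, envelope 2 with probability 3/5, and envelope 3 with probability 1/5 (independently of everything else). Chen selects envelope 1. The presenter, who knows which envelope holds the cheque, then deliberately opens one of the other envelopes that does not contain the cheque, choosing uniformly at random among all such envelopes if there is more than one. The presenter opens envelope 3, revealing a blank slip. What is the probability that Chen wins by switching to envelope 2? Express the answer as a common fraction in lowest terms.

Condition on the true location of the cheque.
If it is in envelope 1 (prior 1/5): the presenter has 2 equally likely choices, so probability 1/2; weight (1/5)·(1/2) = 1/10.
If it is in envelope 2 (prior 3/5): the presenter has no choice, probability 1; weight (3/5)·1 = 3/5.
If it is in envelope 3 (prior 1/5): the presenter opened envelope 3, so this case is ruled out; weight (1/5)·0 = 0.
The weights sum to 7/10.
So P(the cheque in envelope 2 | the presenter opened envelope 3) = (3/5) / (7/10) = 6/7.

6/7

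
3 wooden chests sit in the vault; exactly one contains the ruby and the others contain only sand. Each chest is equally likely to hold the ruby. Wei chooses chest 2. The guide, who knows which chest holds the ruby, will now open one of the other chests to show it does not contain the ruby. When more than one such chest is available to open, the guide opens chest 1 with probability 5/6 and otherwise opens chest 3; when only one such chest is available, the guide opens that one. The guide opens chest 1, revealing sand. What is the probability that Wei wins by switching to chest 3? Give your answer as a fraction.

6/11

Consider each possible location of the ruby in turn.
If it is in chest 1 (prior 1/3): the guide opened chest 1, so this case is ruled out; weight (1/3)·0 = 0.
If it is in chest 2 (prior 1/3): chest 1 is available, opened with probability 5/6; weight (1/3)·(5/6) = 5/18.
If it is in chest 3 (prior 1/3): only chest 1 is available, probability 1; weight (1/3)·1 = 1/3.
The weights sum to 11/18.
So P(the ruby in chest 3 | the guide opened chest 1) = (1/3) / (11/18) = 6/11.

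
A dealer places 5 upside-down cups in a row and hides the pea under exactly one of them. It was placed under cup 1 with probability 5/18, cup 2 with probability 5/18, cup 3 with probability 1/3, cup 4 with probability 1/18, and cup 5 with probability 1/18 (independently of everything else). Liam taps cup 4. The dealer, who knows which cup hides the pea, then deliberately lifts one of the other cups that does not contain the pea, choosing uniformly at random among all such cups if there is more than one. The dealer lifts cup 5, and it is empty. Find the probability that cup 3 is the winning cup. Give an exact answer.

Apply Bayes' rule, conditioning on where the pea actually is.
If it is under either of cups 1 and 2 (prior 5/18 each): the dealer has 3 equally likely choices, so probability 1/3; weight (5/18)·(1/3) = 5/54 each.
If it is under cup 3 (prior 1/3): the dealer has 3 equally likely choices, so probability 1/3; weight (1/3)·(1/3) = 1/9.
If it is under cup 4 (prior 1/18): the dealer has 4 equally likely choices, so probability 1/4; weight (1/18)·(1/4) = 1/72.
If it is under cup 5 (prior 1/18): the dealer opened cup 5, so this case is ruled out; weight (1/18)·0 = 0.
The weights sum to 67/216.
So P(the pea under cup 3 | the dealer opened cup 5) = (1/9) / (67/216) = 24/67.

24/67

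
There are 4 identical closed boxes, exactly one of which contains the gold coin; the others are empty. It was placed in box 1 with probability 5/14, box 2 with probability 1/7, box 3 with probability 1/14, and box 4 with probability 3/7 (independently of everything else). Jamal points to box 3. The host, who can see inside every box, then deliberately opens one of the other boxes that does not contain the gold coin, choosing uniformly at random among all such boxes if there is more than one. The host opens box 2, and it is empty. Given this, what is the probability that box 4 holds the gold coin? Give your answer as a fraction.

18/35

Consider each possible location of the gold coin in turn.
If it is in box 1 (prior 5/14): the host has 2 equally likely choices, so probability 1/2; weight (5/14)·(1/2) = 5/28.
If it is in box 2 (prior 1/7): the host opened box 2, so this case is ruled out; weight (1/7)·0 = 0.
If it is in box 3 (prior 1/14): the host has 3 equally likely choices, so probability 1/3; weight (1/14)·(1/3) = 1/42.
If it is in box 4 (prior 3/7): the host has 2 equally likely choices, so probability 1/2; weight (3/7)·(1/2) = 3/14.
The weights sum to 5/12.
So P(the gold coin in box 4 | the host opened box 2) = (3/14) / (5/12) = 18/35.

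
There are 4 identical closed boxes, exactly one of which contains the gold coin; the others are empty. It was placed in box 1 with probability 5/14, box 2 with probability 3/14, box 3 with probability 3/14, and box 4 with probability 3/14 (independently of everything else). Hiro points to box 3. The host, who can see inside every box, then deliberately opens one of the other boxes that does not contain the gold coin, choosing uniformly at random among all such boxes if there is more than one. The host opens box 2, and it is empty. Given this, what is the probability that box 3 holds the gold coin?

Consider each possible location of the gold coin in turn.
If it is in box 1 (prior 5/14): the host has 2 equally likely choices, so probability 1/2; weight (5/14)·(1/2) = 5/28.
If it is in box 2 (prior 3/14): the host opened box 2, so this case is ruled out; weight (3/14)·0 = 0.
If it is in box 3 (prior 3/14): the host has 3 equally likely choices, so probability 1/3; weight (3/14)·(1/3) = 1/14.
If it is in box 4 (prior 3/14): the host has 2 equally likely choices, so probability 1/2; weight (3/14)·(1/2) = 3/28.
The weights sum to 5/14.
So P(the gold coin in box 3 | the host opened box 2) = (1/14) / (5/14) = 1/5.

1/5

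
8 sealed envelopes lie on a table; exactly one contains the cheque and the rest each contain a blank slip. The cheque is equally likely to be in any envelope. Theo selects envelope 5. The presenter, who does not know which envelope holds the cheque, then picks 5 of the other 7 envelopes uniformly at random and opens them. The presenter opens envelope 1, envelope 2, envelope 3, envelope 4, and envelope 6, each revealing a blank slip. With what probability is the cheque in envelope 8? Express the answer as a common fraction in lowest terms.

Because the presenter chose which envelopes to open without knowing where the cheque is, the choice is independent of the prize location. Learning that none of the 5 opened envelopes holds the cheque simply rules out those 5 locations and leaves the remaining 3 envelopes still equally likely by symmetry.
So P(the cheque in envelope 8) = 1/3.

1/3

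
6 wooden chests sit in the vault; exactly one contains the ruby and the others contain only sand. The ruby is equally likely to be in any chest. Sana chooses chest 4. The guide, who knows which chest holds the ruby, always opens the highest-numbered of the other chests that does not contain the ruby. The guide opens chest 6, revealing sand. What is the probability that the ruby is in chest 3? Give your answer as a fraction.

1/5

Consider each possible location of the ruby in turn.
If it is in any of chests 1, 2, 3, 4, and 5 (prior 1/6 each): chest 6 is the highest-numbered option available, probability 1; weight (1/6)·1 = 1/6 each.
If it is in chest 6 (prior 1/6): the guide opened chest 6, so this case is ruled out; weight (1/6)·0 = 0.
The weights sum to 5/6.
So P(the ruby in chest 3 | the guide opened chest 6) = (1/6) / (5/6) = 1/5.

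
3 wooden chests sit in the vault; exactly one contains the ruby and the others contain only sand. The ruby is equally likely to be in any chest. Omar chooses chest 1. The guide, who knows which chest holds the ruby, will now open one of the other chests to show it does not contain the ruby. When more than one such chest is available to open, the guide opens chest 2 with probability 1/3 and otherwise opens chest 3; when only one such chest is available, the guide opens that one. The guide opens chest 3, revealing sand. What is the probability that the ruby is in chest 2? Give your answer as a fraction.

Consider each possible location of the ruby in turn.
If it is in chest 1 (prior 1/3): chest 2 is available but not opened, probability 2/3; weight (1/3)·(2/3) = 2/9.
If it is in chest 2 (prior 1/3): only chest 3 is available, probability 1; weight (1/3)·1 = 1/3.
If it is in chest 3 (prior 1/3): the guide opened chest 3, so this case is ruled out; weight (1/3)·0 = 0.
The weights sum to 5/9.
So P(the ruby in chest 2 | the guide opened chest 3) = (1/3) / (5/9) = 3/5.

3/5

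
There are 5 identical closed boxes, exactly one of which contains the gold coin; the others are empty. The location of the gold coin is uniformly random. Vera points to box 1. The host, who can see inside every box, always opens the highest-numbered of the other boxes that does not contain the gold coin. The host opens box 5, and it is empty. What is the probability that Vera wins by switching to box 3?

1/4

Condition on the true location of the gold coin.
If it is in any of boxes 1, 2, 3, and 4 (prior 1/5 each): box 5 is the highest-numbered option available, probability 1; weight (1/5)·1 = 1/5 each.
If it is in box 5 (prior 1/5): the host opened box 5, so this case is ruled out; weight (1/5)·0 = 0.
The weights sum to 4/5.
So P(the gold coin in box 3 | the host opened box 5) = (1/5) / (4/5) = 1/4.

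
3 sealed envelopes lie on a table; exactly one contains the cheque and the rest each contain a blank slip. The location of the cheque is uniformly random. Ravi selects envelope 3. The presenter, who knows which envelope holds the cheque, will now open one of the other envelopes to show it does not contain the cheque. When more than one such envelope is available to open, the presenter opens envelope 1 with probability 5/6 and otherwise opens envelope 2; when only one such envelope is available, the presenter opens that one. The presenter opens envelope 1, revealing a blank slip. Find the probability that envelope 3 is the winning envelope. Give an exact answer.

Apply Bayes' rule, conditioning on where the cheque actually is.
If it is in envelope 1 (prior 1/3): the presenter opened envelope 1, so this case is ruled out; weight (1/3)·0 = 0.
If it is in envelope 2 (prior 1/3): only envelope 1 is available, probability 1; weight (1/3)·1 = 1/3.
If it is in envelope 3 (prior 1/3): envelope 1 is available, opened with probability 5/6; weight (1/3)·(5/6) = 5/18.
The weights sum to 11/18.
So P(the cheque in envelope 3 | the presenter opened envelope 1) = (5/18) / (11/18) = 5/11.

5/11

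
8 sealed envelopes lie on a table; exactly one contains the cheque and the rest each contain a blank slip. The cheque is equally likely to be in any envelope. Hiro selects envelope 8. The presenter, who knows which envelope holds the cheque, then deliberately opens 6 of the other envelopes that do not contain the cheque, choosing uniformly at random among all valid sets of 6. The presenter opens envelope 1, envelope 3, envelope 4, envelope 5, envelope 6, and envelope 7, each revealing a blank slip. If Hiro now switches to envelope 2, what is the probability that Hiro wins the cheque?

7/8

Consider each possible location of the cheque in turn.
If it is in any of envelopes 1, 3, 4, 5, 6, and 7 (prior 1/8 each): that envelope was opened and seen not to hold the prize — ruled out; weight (1/8)·0 = 0 each.
If it is in envelope 2 (prior 1/8): the presenter has no choice, probability 1; weight (1/8)·1 = 1/8.
If it is in envelope 8 (prior 1/8): the presenter has 7 equally likely choices, so probability 1/7; weight (1/8)·(1/7) = 1/56.
The weights sum to 1/7.
So P(the cheque in envelope 2 | the presenter opened envelope 1, envelope 3, envelope 4, envelope 5, envelope 6, and envelope 7) = (1/8) / (1/7) = 7/8.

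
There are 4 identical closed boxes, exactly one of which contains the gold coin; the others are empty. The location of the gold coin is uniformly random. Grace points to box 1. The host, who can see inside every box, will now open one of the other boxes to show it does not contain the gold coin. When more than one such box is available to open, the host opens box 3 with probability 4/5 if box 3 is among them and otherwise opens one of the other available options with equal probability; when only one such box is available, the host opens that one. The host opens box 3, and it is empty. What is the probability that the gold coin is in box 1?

Apply Bayes' rule, conditioning on where the gold coin actually is.
If it is in any of boxes 1, 2, and 4 (prior 1/4 each): box 3 is available, opened with probability 4/5; weight (1/4)·(4/5) = 1/5 each.
If it is in box 3 (prior 1/4): the host opened box 3, so this case is ruled out; weight (1/4)·0 = 0.
The weights sum to 3/5.
So P(the gold coin in box 1 | the host opened box 3) = (1/5) / (3/5) = 1/3.

1/3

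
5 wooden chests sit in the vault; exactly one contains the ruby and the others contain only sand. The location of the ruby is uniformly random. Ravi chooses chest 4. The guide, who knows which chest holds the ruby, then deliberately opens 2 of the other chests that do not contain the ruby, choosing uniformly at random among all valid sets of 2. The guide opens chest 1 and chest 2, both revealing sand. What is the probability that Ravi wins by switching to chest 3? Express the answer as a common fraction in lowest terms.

2/5

Apply Bayes' rule, conditioning on where the ruby actually is.
If it is in either of chests 1 and 2 (prior 1/5 each): that chest was opened and seen not to hold the prize — ruled out; weight (1/5)·0 = 0 each.
If it is in either of chests 3 and 5 (prior 1/5 each): the guide has 3 equally likely choices, so probability 1/3; weight (1/5)·(1/3) = 1/15 each.
If it is in chest 4 (prior 1/5): the guide has 6 equally likely choices, so probability 1/6; weight (1/5)·(1/6) = 1/30.
The weights sum to 1/6.
So P(the ruby in chest 3 | the guide opened chest 1 and chest 2) = (1/15) / (1/6) = 2/5.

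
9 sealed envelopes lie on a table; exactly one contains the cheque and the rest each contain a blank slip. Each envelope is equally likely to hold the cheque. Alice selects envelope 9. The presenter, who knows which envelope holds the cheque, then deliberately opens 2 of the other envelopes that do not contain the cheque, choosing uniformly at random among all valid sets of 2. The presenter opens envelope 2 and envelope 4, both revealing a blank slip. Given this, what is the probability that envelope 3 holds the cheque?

4/27

Apply Bayes' rule, conditioning on where the cheque actually is.
If it is in any of envelopes 1, 3, 5, 6, 7, and 8 (prior 1/9 each): the presenter has 21 equally likely choices, so probability 1/21; weight (1/9)·(1/21) = 1/189 each.
If it is in either of envelopes 2 and 4 (prior 1/9 each): that envelope was opened and seen not to hold the prize — ruled out; weight (1/9)·0 = 0 each.
If it is in envelope 9 (prior 1/9): the presenter has 28 equally likely choices, so probability 1/28; weight (1/9)·(1/28) = 1/252.
The weights sum to 1/28.
So P(the cheque in envelope 3 | the presenter opened envelope 2 and envelope 4) = (1/189) / (1/28) = 4/27.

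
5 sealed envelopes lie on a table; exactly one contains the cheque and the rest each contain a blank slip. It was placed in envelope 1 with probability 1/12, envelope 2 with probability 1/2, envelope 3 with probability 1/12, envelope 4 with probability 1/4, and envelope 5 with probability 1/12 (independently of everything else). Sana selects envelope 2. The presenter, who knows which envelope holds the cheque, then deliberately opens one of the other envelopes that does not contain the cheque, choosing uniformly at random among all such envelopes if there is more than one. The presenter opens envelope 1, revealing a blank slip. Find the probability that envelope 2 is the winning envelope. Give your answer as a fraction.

9/19

Apply Bayes' rule, conditioning on where the cheque actually is.
If it is in envelope 1 (prior 1/12): the presenter opened envelope 1, so this case is ruled out; weight (1/12)·0 = 0.
If it is in envelope 2 (prior 1/2): the presenter has 4 equally likely choices, so probability 1/4; weight (1/2)·(1/4) = 1/8.
If it is in either of envelopes 3 and 5 (prior 1/12 each): the presenter has 3 equally likely choices, so probability 1/3; weight (1/12)·(1/3) = 1/36 each.
If it is in envelope 4 (prior 1/4): the presenter has 3 equally likely choices, so probability 1/3; weight (1/4)·(1/3) = 1/12.
The weights sum to 19/72.
So P(the cheque in envelope 2 | the presenter opened envelope 1) = (1/8) / (19/72) = 9/19.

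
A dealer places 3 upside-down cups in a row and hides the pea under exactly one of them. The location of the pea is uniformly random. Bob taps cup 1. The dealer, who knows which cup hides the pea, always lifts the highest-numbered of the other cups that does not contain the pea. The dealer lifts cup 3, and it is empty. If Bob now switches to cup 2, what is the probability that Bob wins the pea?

1/2

Consider each possible location of the pea in turn.
If it is under either of cups 1 and 2 (prior 1/3 each): cup 3 is the highest-numbered option available, probability 1; weight (1/3)·1 = 1/3 each.
If it is under cup 3 (prior 1/3): the dealer opened cup 3, so this case is ruled out; weight (1/3)·0 = 0.
The weights sum to 2/3.
So P(the pea under cup 2 | the dealer opened cup 3) = (1/3) / (2/3) = 1/2.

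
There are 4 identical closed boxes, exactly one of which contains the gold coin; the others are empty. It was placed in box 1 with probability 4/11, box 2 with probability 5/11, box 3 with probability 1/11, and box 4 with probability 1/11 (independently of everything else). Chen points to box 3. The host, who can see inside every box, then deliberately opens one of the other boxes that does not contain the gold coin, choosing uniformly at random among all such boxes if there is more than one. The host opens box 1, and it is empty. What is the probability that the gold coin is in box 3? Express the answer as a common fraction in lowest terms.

1/10

Consider each possible location of the gold coin in turn.
If it is in box 1 (prior 4/11): the host opened box 1, so this case is ruled out; weight (4/11)·0 = 0.
If it is in box 2 (prior 5/11): the host has 2 equally likely choices, so probability 1/2; weight (5/11)·(1/2) = 5/22.
If it is in box 3 (prior 1/11): the host has 3 equally likely choices, so probability 1/3; weight (1/11)·(1/3) = 1/33.
If it is in box 4 (prior 1/11): the host has 2 equally likely choices, so probability 1/2; weight (1/11)·(1/2) = 1/22.
The weights sum to 10/33.
So P(the gold coin in box 3 | the host opened box 1) = (1/33) / (10/33) = 1/10.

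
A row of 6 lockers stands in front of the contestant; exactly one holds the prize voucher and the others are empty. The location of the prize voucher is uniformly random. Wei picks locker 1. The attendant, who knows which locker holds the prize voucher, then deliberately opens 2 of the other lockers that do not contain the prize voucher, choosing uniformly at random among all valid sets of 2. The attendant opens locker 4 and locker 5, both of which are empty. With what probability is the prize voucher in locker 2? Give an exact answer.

5/18

Consider each possible location of the prize voucher in turn.
If it is in locker 1 (prior 1/6): the attendant has 10 equally likely choices, so probability 1/10; weight (1/6)·(1/10) = 1/60.
If it is in any of lockers 2, 3, and 6 (prior 1/6 each): the attendant has 6 equally likely choices, so probability 1/6; weight (1/6)·(1/6) = 1/36 each.
If it is in either of lockers 4 and 5 (prior 1/6 each): that locker was opened and seen not to hold the prize — ruled out; weight (1/6)·0 = 0 each.
The weights sum to 1/10.
So P(the prize voucher in locker 2 | the attendant opened locker 4 and locker 5) = (1/36) / (1/10) = 5/18.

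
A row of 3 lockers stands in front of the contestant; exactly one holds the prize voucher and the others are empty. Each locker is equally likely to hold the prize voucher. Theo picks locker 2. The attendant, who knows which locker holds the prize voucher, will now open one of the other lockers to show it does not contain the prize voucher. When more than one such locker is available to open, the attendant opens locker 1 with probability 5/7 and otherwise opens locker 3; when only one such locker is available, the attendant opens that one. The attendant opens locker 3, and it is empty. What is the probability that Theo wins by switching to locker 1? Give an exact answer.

7/9

Condition on the true location of the prize voucher.
If it is in locker 1 (prior 1/3): only locker 3 is available, probability 1; weight (1/3)·1 = 1/3.
If it is in locker 2 (prior 1/3): locker 1 is available but not opened, probability 2/7; weight (1/3)·(2/7) = 2/21.
If it is in locker 3 (prior 1/3): the attendant opened locker 3, so this case is ruled out; weight (1/3)·0 = 0.
The weights sum to 3/7.
So P(the prize voucher in locker 1 | the attendant opened locker 3) = (1/3) / (3/7) = 7/9.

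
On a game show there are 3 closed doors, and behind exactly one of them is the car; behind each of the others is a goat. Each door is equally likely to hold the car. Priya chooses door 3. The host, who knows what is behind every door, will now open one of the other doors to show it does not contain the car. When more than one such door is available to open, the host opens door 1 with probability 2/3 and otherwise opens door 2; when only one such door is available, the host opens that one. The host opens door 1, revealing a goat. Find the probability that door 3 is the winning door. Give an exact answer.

2/5

Consider each possible location of the car in turn.
If it is behind door 1 (prior 1/3): the host opened door 1, so this case is ruled out; weight (1/3)·0 = 0.
If it is behind door 2 (prior 1/3): only door 1 is available, probability 1; weight (1/3)·1 = 1/3.
If it is behind door 3 (prior 1/3): door 1 is available, opened with probability 2/3; weight (1/3)·(2/3) = 2/9.
The weights sum to 5/9.
So P(the car behind door 3 | the host opened door 1) = (2/9) / (5/9) = 2/5.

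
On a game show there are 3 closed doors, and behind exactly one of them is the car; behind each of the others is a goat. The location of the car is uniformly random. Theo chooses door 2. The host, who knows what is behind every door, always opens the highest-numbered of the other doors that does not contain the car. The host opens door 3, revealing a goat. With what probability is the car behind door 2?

Apply Bayes' rule, conditioning on where the car actually is.
If it is behind either of doors 1 and 2 (prior 1/3 each): door 3 is the highest-numbered option available, probability 1; weight (1/3)·1 = 1/3 each.
If it is behind door 3 (prior 1/3): the host opened door 3, so this case is ruled out; weight (1/3)·0 = 0.
The weights sum to 2/3.
So P(the car behind door 2 | the host opened door 3) = (1/3) / (2/3) = 1/2.

1/2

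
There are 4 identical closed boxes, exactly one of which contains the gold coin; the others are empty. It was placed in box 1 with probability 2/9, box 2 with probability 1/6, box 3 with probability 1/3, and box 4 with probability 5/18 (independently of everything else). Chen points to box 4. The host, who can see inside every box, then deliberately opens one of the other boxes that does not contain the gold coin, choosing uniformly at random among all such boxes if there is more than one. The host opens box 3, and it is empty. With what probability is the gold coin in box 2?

Condition on the true location of the gold coin.
If it is in box 1 (prior 2/9): the host has 2 equally likely choices, so probability 1/2; weight (2/9)·(1/2) = 1/9.
If it is in box 2 (prior 1/6): the host has 2 equally likely choices, so probability 1/2; weight (1/6)·(1/2) = 1/12.
If it is in box 3 (prior 1/3): the host opened box 3, so this case is ruled out; weight (1/3)·0 = 0.
If it is in box 4 (prior 5/18): the host has 3 equally likely choices, so probability 1/3; weight (5/18)·(1/3) = 5/54.
The weights sum to 31/108.
So P(the gold coin in box 2 | the host opened box 3) = (1/12) / (31/108) = 9/31.

9/31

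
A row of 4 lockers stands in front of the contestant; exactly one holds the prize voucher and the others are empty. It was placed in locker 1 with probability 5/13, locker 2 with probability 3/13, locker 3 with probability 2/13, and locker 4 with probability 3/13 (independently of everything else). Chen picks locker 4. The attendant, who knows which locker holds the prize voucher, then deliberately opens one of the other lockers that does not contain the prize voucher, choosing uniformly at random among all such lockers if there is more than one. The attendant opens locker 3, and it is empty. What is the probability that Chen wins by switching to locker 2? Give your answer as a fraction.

Condition on the true location of the prize voucher.
If it is in locker 1 (prior 5/13): the attendant has 2 equally likely choices, so probability 1/2; weight (5/13)·(1/2) = 5/26.
If it is in locker 2 (prior 3/13): the attendant has 2 equally likely choices, so probability 1/2; weight (3/13)·(1/2) = 3/26.
If it is in locker 3 (prior 2/13): the attendant opened locker 3, so this case is ruled out; weight (2/13)·0 = 0.
If it is in locker 4 (prior 3/13): the attendant has 3 equally likely choices, so probability 1/3; weight (3/13)·(1/3) = 1/13.
The weights sum to 5/13.
So P(the prize voucher in locker 2 | the attendant opened locker 3) = (3/26) / (5/13) = 3/10.

3/10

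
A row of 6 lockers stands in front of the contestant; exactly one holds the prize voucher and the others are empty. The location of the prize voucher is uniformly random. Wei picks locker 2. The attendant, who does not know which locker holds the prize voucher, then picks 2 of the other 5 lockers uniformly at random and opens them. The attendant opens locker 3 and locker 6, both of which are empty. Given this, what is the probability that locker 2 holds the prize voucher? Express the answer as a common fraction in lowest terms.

1/4

Consider each possible location of the prize voucher in turn.
If it is in any of lockers 1, 2, 4, and 5 (prior 1/6 each): the attendant picks exactly this set with probability 1/10 regardless, and none is the prize; weight (1/6)·(1/10) = 1/60 each.
If it is in either of lockers 3 and 6 (prior 1/6 each): that locker was opened and seen not to hold the prize — ruled out; weight (1/6)·0 = 0 each.
The weights sum to 1/15.
So P(the prize voucher in locker 2 | the attendant opened locker 3 and locker 6) = (1/60) / (1/15) = 1/4.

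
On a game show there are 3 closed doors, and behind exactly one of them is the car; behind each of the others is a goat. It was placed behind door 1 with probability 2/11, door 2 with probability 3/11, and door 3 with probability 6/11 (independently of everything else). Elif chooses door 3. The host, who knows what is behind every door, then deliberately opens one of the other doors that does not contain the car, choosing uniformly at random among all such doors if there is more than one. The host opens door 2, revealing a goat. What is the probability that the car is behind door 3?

3/5

Consider each possible location of the car in turn.
If it is behind door 1 (prior 2/11): the host has no choice, probability 1; weight (2/11)·1 = 2/11.
If it is behind door 2 (prior 3/11): the host opened door 2, so this case is ruled out; weight (3/11)·0 = 0.
If it is behind door 3 (prior 6/11): the host has 2 equally likely choices, so probability 1/2; weight (6/11)·(1/2) = 3/11.
The weights sum to 5/11.
So P(the car behind door 3 | the host opened door 2) = (3/11) / (5/11) = 3/5.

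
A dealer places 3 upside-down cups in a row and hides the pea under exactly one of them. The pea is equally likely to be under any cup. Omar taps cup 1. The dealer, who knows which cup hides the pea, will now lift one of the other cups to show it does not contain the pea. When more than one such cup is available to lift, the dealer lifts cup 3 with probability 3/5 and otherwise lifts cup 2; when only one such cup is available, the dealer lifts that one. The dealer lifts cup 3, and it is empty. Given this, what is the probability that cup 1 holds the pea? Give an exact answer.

Apply Bayes' rule, conditioning on where the pea actually is.
If it is under cup 1 (prior 1/3): cup 3 is available, opened with probability 3/5; weight (1/3)·(3/5) = 1/5.
If it is under cup 2 (prior 1/3): only cup 3 is available, probability 1; weight (1/3)·1 = 1/3.
If it is under cup 3 (prior 1/3): the dealer opened cup 3, so this case is ruled out; weight (1/3)·0 = 0.
The weights sum to 8/15.
So P(the pea under cup 1 | the dealer opened cup 3) = (1/5) / (8/15) = 3/8.

3/8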